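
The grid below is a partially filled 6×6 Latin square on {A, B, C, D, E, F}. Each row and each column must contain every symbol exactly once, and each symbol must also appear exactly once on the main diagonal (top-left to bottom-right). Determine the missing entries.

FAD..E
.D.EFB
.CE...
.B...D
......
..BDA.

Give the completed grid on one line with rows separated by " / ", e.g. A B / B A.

F A D B C E / A D C E F B / B C E F D A / C B F A E D / D E A C B F / E F B D A C

(r6,c6) = C
(r4,c4) = A
(r5,c5) = B
(r6,c1) = E
(r6,c2) = F
(r1,c5) = C
(r3,c5) = D
(r4,c1) = C
(r4,c3) = F
(r4,c5) = E
(r5,c2) = E
(r1,c4) = B
(r2,c1) = A
(r2,c3) = C
(r3,c1) = B
(r3,c4) = F
(r3,c6) = A
(r5,c1) = D
(r5,c3) = A
(r5,c4) = C
(r5,c6) = F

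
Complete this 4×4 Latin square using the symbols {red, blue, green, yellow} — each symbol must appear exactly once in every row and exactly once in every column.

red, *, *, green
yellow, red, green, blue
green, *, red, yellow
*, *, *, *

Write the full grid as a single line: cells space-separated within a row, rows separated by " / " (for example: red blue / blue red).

(r3,c2): row 3 has {red,green,yellow}; column 2 has {red}, so it must be blue.
(r4,c1): row 4 is empty so far; column 1 has {red,green,yellow}, so it must be blue.
(r4,c3): row 4 has {blue}; column 3 has {red,green}, so it must be yellow.
(r4,c4): row 4 has {blue,yellow}; column 4 has {blue,green,yellow}, so it must be red.
(r1,c2): row 1 has {red,green}; column 2 has {red,blue}, so it must be yellow.
(r1,c3): row 1 has {red,green,yellow}; column 3 has {red,green,yellow}, so it must be blue.
(r4,c2): row 4 has {red,blue,yellow}; column 2 has {red,blue,yellow}, so it must be green.

red yellow blue green / yellow red green blue / green blue red yellow / blue green yellow red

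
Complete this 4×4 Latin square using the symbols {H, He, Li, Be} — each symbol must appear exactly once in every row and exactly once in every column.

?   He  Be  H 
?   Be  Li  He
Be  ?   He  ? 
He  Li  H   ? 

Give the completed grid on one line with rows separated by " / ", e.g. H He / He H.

Cell (r1,c1): row 1 has {H,He,Be}; column 1 has {He,Be} → Li.
Cell (r2,c1): row 2 has {He,Li,Be}; column 1 has {He,Li,Be} → H.
Cell (r3,c2): row 3 has {He,Be}; column 2 has {He,Li,Be} → H.
Cell (r3,c4): row 3 has {H,He,Be}; column 4 has {H,He} → Li.
Cell (r4,c4): row 4 has {H,He,Li}; column 4 has {H,He,Li} → Be.

Li He Be H / H Be Li He / Be H He Li / He Li H Be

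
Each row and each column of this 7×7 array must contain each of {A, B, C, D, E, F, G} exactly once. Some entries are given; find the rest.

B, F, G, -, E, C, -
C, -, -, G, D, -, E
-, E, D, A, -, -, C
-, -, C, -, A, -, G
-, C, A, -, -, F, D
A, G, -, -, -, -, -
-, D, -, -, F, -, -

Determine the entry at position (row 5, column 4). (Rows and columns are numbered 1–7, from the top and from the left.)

B

(r1,c4) = D
(r1,c7) = A
(r4,c2) = B
(r7,c7) = B
(r2,c2) = A
(r2,c6) = B
(r3,c6) = G
(r6,c7) = F
(r7,c3) = E
(r7,c4) = C
(r7,c6) = A
(r2,c3) = F
(r3,c1) = F
(r3,c5) = B
(r5,c5) = G
(r6,c3) = B
(r6,c4) = E
(r6,c5) = C
(r6,c6) = D
(r7,c1) = G
(r4,c4) = F
(r4,c6) = E
(r5,c1) = E
(r5,c4) = B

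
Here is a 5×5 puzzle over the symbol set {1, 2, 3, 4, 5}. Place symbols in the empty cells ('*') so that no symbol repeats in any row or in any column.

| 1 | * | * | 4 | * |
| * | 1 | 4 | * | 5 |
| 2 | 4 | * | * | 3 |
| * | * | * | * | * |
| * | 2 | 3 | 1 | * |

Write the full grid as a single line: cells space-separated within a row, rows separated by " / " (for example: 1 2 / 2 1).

1 3 5 4 2 / 3 1 4 2 5 / 2 4 1 5 3 / 4 5 2 3 1 / 5 2 3 1 4

(r1,c5): row 1 has {1,4}; column 5 has {3,5}, so it must be 2.
(r2,c1): row 2 has {1,4,5}; column 1 has {1,2}, so it must be 3.
(r2,c4): row 2 has {1,3,4,5}; column 4 has {1,4}, so it must be 2.
(r3,c4): row 3 has {2,3,4}; column 4 has {1,2,4}, so it must be 5.
(r4,c4): row 4 is empty so far; column 4 has {1,2,4,5}, so it must be 3.
(r5,c5): row 5 has {1,2,3}; column 5 has {2,3,5}, so it must be 4.
(r1,c3): row 1 has {1,2,4}; column 3 has {3,4}, so it must be 5.
(r3,c3): row 3 has {2,3,4,5}; column 3 has {3,4,5}, so it must be 1.
(r4,c2): row 4 has {3}; column 2 has {1,2,4}, so it must be 5.
(r4,c3): row 4 has {3,5}; column 3 has {1,3,4,5}, so it must be 2.
(r4,c5): row 4 has {2,3,5}; column 5 has {2,3,4,5}, so it must be 1.
(r5,c1): row 5 has {1,2,3,4}; column 1 has {1,2,3}, so it must be 5.
(r1,c2): row 1 has {1,2,4,5}; column 2 has {1,2,4,5}, so it must be 3.
(r4,c1): row 4 has {1,2,3,5}; column 1 has {1,2,3,5}, so it must be 4.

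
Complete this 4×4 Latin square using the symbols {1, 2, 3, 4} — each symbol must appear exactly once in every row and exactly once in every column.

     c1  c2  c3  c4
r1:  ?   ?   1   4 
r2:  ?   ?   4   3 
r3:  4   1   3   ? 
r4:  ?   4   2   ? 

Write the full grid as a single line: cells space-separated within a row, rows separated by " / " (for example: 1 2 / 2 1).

row 2 has {3,4}; column 2 has {1,4} — only 2 is left for (r2,c2).
row 3 has {1,3,4}; column 4 has {3,4} — only 2 is left for (r3,c4).
row 4 has {2,4}; column 4 has {2,3,4} — only 1 is left for (r4,c4).
row 1 has {1,4}; column 2 has {1,2,4} — only 3 is left for (r1,c2).
row 2 has {2,3,4}; column 1 has {4} — only 1 is left for (r2,c1).
row 4 has {1,2,4}; column 1 has {1,4} — only 3 is left for (r4,c1).
row 1 has {1,3,4}; column 1 has {1,3,4} — only 2 is left for (r1,c1).

2 3 1 4 / 1 2 4 3 / 4 1 3 2 / 3 4 2 1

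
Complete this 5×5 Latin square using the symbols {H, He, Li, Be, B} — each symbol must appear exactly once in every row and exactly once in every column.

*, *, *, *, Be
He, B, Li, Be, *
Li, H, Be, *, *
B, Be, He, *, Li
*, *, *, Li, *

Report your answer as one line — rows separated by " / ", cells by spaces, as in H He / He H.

(r1,c1) = H
(r1,c3) = B
(r1,c4) = He
(r2,c5) = H
(r3,c4) = B
(r3,c5) = He
(r4,c4) = H
(r5,c1) = Be
(r5,c2) = He
(r5,c3) = H
(r5,c5) = B
(r1,c2) = Li

H Li B He Be / He B Li Be H / Li H Be B He / B Be He H Li / Be He H Li B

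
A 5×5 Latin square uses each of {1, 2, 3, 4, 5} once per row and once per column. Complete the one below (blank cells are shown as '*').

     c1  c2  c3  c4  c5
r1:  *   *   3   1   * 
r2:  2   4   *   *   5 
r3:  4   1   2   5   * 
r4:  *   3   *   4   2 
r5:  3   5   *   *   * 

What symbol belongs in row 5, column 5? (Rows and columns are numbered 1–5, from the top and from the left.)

1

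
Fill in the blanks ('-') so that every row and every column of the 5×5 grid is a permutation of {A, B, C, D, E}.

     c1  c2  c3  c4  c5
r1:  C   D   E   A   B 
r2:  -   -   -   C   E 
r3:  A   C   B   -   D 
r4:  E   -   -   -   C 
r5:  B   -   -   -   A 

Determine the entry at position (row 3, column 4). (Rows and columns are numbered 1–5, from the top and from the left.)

E

row 2 has {C,E}; column 1 has {A,B,C,E} — only D is left for (r2,c1).
row 2 has {C,D,E}; column 3 has {B,E} — only A is left for (r2,c3).
row 3 has {A,B,C,D}; column 4 has {A,C} — only E is left for (r3,c4).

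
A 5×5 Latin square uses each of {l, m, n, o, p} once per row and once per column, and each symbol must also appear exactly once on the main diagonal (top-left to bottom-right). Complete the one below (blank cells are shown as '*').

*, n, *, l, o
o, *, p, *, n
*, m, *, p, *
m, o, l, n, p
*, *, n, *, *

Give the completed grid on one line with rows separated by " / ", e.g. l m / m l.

row 1 has {l,n,o}; column 1 has {m,o}; the diagonal has {n} — only p is left for (r1,c1).
row 1 has {l,n,o,p}; column 3 has {l,n,p} — only m is left for (r1,c3).
row 2 has {n,o,p}; column 2 has {m,n,o}; the diagonal has {n,p} — only l is left for (r2,c2).
row 2 has {l,n,o,p}; column 4 has {l,n,p} — only m is left for (r2,c4).
row 3 has {m,p}; column 3 has {l,m,n,p}; the diagonal has {l,n,p} — only o is left for (r3,c3).
row 3 has {m,o,p}; column 5 has {n,o,p} — only l is left for (r3,c5).
row 5 has {n}; column 1 has {m,o,p} — only l is left for (r5,c1).
row 5 has {l,n}; column 2 has {l,m,n,o} — only p is left for (r5,c2).
row 5 has {l,n,p}; column 4 has {l,m,n,p} — only o is left for (r5,c4).
row 5 has {l,n,o,p}; column 5 has {l,n,o,p}; the diagonal has {l,n,o,p} — only m is left for (r5,c5).
row 3 has {l,m,o,p}; column 1 has {l,m,o,p} — only n is left for (r3,c1).

p n m l o / o l p m n / n m o p l / m o l n p / l p n o m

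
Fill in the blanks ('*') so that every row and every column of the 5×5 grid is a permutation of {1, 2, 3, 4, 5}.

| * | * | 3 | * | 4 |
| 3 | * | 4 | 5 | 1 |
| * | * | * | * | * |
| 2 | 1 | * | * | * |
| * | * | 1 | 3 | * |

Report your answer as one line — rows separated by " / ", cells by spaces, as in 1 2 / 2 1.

At row 2, column 2: row 2 has {1,3,4,5}; column 2 has {1}; that leaves 2.
At row 4, column 3: row 4 has {1,2}; column 3 has {1,3,4}; that leaves 5.
At row 4, column 4: row 4 has {1,2,5}; column 4 has {3,5}; that leaves 4.
At row 4, column 5: row 4 has {1,2,4,5}; column 5 has {1,4}; that leaves 3.
At row 1, column 2: row 1 has {3,4}; column 2 has {1,2}; that leaves 5.
At row 3, column 3: row 3 is empty so far; column 3 has {1,3,4,5}; that leaves 2.
At row 3, column 4: row 3 has {2}; column 4 has {3,4,5}; that leaves 1.
At row 3, column 5: row 3 has {1,2}; column 5 has {1,3,4}; that leaves 5.
At row 5, column 2: row 5 has {1,3}; column 2 has {1,2,5}; that leaves 4.
At row 5, column 5: row 5 has {1,3,4}; column 5 has {1,3,4,5}; that leaves 2.
At row 1, column 1: row 1 has {3,4,5}; column 1 has {2,3}; that leaves 1.
At row 1, column 4: row 1 has {1,3,4,5}; column 4 has {1,3,4,5}; that leaves 2.
At row 3, column 1: row 3 has {1,2,5}; column 1 has {1,2,3}; that leaves 4.
At row 3, column 2: row 3 has {1,2,4,5}; column 2 has {1,2,4,5}; that leaves 3.
At row 5, column 1: row 5 has {1,2,3,4}; column 1 has {1,2,3,4}; that leaves 5.

1 5 3 2 4 / 3 2 4 5 1 / 4 3 2 1 5 / 2 1 5 4 3 / 5 4 1 3 2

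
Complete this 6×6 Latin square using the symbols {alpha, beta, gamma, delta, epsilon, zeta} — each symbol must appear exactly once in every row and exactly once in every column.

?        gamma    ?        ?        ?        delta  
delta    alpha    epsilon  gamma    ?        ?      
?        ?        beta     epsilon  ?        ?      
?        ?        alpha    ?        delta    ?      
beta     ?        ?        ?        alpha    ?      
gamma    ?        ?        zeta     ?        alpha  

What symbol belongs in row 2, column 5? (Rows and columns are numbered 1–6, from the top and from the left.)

zeta

(r1,c3) = zeta
(r4,c4) = beta
(r5,c4) = delta
(r6,c3) = delta
(r1,c4) = alpha
(r5,c3) = gamma
(r1,c1) = epsilon
(r1,c5) = beta
(r2,c5) = zeta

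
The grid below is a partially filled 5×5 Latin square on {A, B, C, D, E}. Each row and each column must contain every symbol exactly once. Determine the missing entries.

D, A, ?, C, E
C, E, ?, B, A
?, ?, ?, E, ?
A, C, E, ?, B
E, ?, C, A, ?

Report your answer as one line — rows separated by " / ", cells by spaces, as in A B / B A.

(r1,c3) = B
(r2,c3) = D
(r3,c1) = B
(r3,c2) = D
(r3,c3) = A
(r3,c5) = C
(r4,c4) = D
(r5,c2) = B
(r5,c5) = D

D A B C E / C E D B A / B D A E C / A C E D B / E B C A D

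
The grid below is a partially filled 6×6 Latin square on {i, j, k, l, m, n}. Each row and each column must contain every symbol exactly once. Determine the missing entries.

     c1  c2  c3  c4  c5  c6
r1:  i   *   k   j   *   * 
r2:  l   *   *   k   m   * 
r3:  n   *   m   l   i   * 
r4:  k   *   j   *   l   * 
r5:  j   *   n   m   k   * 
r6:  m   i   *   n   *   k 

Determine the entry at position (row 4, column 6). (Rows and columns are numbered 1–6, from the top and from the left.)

m

(r1,c5) = n
(r2,c3) = i
(r3,c6) = j
(r4,c4) = i
(r5,c2) = l
(r5,c6) = i
(r6,c3) = l
(r6,c5) = j
(r1,c2) = m
(r1,c6) = l
(r2,c6) = n
(r3,c2) = k
(r4,c2) = n
(r4,c6) = m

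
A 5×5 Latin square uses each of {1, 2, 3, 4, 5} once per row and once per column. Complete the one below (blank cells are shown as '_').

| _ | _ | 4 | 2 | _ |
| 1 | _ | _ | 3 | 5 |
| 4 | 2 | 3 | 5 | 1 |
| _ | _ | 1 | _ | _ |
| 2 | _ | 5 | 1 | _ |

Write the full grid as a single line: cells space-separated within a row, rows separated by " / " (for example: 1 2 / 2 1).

5 1 4 2 3 / 1 4 2 3 5 / 4 2 3 5 1 / 3 5 1 4 2 / 2 3 5 1 4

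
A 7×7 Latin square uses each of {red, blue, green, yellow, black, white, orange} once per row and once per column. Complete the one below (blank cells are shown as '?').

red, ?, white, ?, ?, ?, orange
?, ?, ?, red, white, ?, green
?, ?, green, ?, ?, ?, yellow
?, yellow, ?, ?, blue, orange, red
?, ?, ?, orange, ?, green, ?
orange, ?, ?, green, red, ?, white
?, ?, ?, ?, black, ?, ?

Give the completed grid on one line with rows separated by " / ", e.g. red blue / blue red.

row 3 has {green,yellow}; column 5 has {red,blue,black,white} — only orange is left for (r3,c5).
row 4 has {red,blue,yellow,orange}; column 3 has {green,white} — only black is left for (r4,c3).
row 4 has {red,blue,yellow,black,orange}; column 4 has {red,green,orange} — only white is left for (r4,c4).
row 5 has {green,orange}; column 5 has {red,blue,black,white,orange} — only yellow is left for (r5,c5).
row 7 has {black}; column 7 has {red,green,yellow,white,orange} — only blue is left for (r7,c7).
row 1 has {red,white,orange}; column 5 has {red,blue,yellow,black,white,orange} — only green is left for (r1,c5).
row 4 has {red,blue,yellow,black,white,orange}; column 1 has {red,orange} — only green is left for (r4,c1).
row 5 has {green,yellow,orange}; column 7 has {red,blue,green,yellow,white,orange} — only black is left for (r5,c7).
row 7 has {blue,black}; column 4 has {red,green,white,orange} — only yellow is left for (r7,c4).
row 7 has {blue,yellow,black}; column 1 has {red,green,orange} — only white is left for (r7,c1).
row 7 has {blue,yellow,black,white}; column 6 has {green,orange} — only red is left for (r7,c6).
row 5 has {green,yellow,black,orange}; column 1 has {red,green,white,orange} — only blue is left for (r5,c1).
row 5 has {blue,green,yellow,black,orange}; column 3 has {green,black,white} — only red is left for (r5,c3).
row 7 has {red,blue,yellow,black,white}; column 3 has {red,green,black,white} — only orange is left for (r7,c3).
row 3 has {green,yellow,orange}; column 1 has {red,blue,green,white,orange} — only black is left for (r3,c1).
row 3 has {green,yellow,black,orange}; column 4 has {red,green,yellow,white,orange} — only blue is left for (r3,c4).
row 3 has {blue,green,yellow,black,orange}; column 6 has {red,green,orange} — only white is left for (r3,c6).
row 5 has {red,blue,green,yellow,black,orange}; column 2 has {yellow} — only white is left for (r5,c2).
row 7 has {red,blue,yellow,black,white,orange}; column 2 has {yellow,white} — only green is left for (r7,c2).
row 1 has {red,green,white,orange}; column 4 has {red,blue,green,yellow,white,orange} — only black is left for (r1,c4).
row 2 has {red,green,white}; column 1 has {red,blue,green,black,white,orange} — only yellow is left for (r2,c1).
row 2 has {red,green,yellow,white}; column 3 has {red,green,black,white,orange} — only blue is left for (r2,c3).
row 2 has {red,blue,green,yellow,white}; column 6 has {red,green,white,orange} — only black is left for (r2,c6).
row 3 has {blue,green,yellow,black,white,orange}; column 2 has {green,yellow,white} — only red is left for (r3,c2).
row 6 has {red,green,white,orange}; column 3 has {red,blue,green,black,white,orange} — only yellow is left for (r6,c3).
row 6 has {red,green,yellow,white,orange}; column 6 has {red,green,black,white,orange} — only blue is left for (r6,c6).
row 1 has {red,green,black,white,orange}; column 2 has {red,green,yellow,white} — only blue is left for (r1,c2).
row 1 has {red,blue,green,black,white,orange}; column 6 has {red,blue,green,black,white,orange} — only yellow is left for (r1,c6).
row 2 has {red,blue,green,yellow,black,white}; column 2 has {red,blue,green,yellow,white} — only orange is left for (r2,c2).
row 6 has {red,blue,green,yellow,white,orange}; column 2 has {red,blue,green,yellow,white,orange} — only black is left for (r6,c2).

red blue white black green yellow orange / yellow orange blue red white black green / black red green blue orange white yellow / green yellow black white blue orange red / blue white red orange yellow green black / orange black yellow green red blue white / white green orange yellow black red blue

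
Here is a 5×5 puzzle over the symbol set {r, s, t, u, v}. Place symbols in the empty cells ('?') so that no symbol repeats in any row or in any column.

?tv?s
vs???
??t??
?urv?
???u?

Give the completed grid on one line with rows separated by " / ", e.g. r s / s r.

row 1 has {s,t,v}; column 4 has {u,v} — only r is left for (r1,c4).
row 2 has {s,v}; column 3 has {r,t,v} — only u is left for (r2,c3).
row 2 has {s,u,v}; column 4 has {r,u,v} — only t is left for (r2,c4).
row 2 has {s,t,u,v}; column 5 has {s} — only r is left for (r2,c5).
row 3 has {t}; column 4 has {r,t,u,v} — only s is left for (r3,c4).
row 4 has {r,u,v}; column 5 has {r,s} — only t is left for (r4,c5).
row 5 has {u}; column 3 has {r,t,u,v} — only s is left for (r5,c3).
row 5 has {s,u}; column 5 has {r,s,t} — only v is left for (r5,c5).
row 1 has {r,s,t,v}; column 1 has {v} — only u is left for (r1,c1).
row 3 has {s,t}; column 1 has {u,v} — only r is left for (r3,c1).
row 3 has {r,s,t}; column 2 has {s,t,u} — only v is left for (r3,c2).
row 3 has {r,s,t,v}; column 5 has {r,s,t,v} — only u is left for (r3,c5).
row 4 has {r,t,u,v}; column 1 has {r,u,v} — only s is left for (r4,c1).
row 5 has {s,u,v}; column 1 has {r,s,u,v} — only t is left for (r5,c1).
row 5 has {s,t,u,v}; column 2 has {s,t,u,v} — only r is left for (r5,c2).

u t v r s / v s u t r / r v t s u / s u r v t / t r s u v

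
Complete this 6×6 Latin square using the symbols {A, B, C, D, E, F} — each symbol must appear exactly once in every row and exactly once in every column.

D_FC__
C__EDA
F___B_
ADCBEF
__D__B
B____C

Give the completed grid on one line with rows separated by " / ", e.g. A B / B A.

D B F C A E / C F B E D A / F C E A B D / A D C B E F / E A D F C B / B E A D F C

(r1,c5) = A
(r1,c6) = E
(r2,c3) = B
(r3,c6) = D
(r5,c1) = E
(r6,c5) = F
(r1,c2) = B
(r2,c2) = F
(r3,c4) = A
(r5,c4) = F
(r5,c5) = C
(r6,c4) = D
(r3,c3) = E
(r5,c2) = A
(r6,c2) = E
(r6,c3) = A
(r3,c2) = C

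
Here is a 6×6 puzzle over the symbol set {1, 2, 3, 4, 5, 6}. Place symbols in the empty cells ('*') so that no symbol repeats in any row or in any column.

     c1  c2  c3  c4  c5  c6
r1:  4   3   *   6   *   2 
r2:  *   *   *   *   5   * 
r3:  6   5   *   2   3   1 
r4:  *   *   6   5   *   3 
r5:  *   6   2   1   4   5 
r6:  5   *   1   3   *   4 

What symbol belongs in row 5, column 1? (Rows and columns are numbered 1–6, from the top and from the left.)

3

Cell (r1,c3): row 1 has {2,3,4,6}; column 3 has {1,2,6} → 5.
Cell (r1,c5): row 1 has {2,3,4,5,6}; column 5 has {3,4,5} → 1.
Cell (r2,c4): row 2 has {5}; column 4 has {1,2,3,5,6} → 4.
Cell (r2,c6): row 2 has {4,5}; column 6 has {1,2,3,4,5} → 6.
Cell (r3,c3): row 3 has {1,2,3,5,6}; column 3 has {1,2,5,6} → 4.
Cell (r4,c5): row 4 has {3,5,6}; column 5 has {1,3,4,5} → 2.
Cell (r5,c1): row 5 has {1,2,4,5,6}; column 1 has {4,5,6} → 3.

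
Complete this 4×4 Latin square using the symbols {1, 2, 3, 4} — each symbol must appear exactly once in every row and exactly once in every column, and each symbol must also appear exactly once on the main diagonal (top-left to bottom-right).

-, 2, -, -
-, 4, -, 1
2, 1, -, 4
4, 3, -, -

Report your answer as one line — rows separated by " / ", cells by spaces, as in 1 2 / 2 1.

1 2 4 3 / 3 4 2 1 / 2 1 3 4 / 4 3 1 2

Cell (r1,c4): row 1 has {2}; column 4 has {1,4} → 3.
Cell (r2,c1): row 2 has {1,4}; column 1 has {2,4} → 3.
Cell (r2,c3): row 2 has {1,3,4}; column 3 is empty so far → 2.
Cell (r3,c3): row 3 has {1,2,4}; column 3 has {2}; the diagonal has {4} → 3.
Cell (r4,c3): row 4 has {3,4}; column 3 has {2,3} → 1.
Cell (r4,c4): row 4 has {1,3,4}; column 4 has {1,3,4}; the diagonal has {3,4} → 2.
Cell (r1,c1): row 1 has {2,3}; column 1 has {2,3,4}; the diagonal has {2,3,4} → 1.
Cell (r1,c3): row 1 has {1,2,3}; column 3 has {1,2,3} → 4.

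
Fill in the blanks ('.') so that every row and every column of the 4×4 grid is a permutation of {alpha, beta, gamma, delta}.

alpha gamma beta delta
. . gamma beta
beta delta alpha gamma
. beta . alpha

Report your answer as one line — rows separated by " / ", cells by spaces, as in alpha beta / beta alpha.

alpha gamma beta delta / delta alpha gamma beta / beta delta alpha gamma / gamma beta delta alpha

Cell (r2,c1): row 2 has {beta,gamma}; column 1 has {alpha,beta} → delta.
Cell (r2,c2): row 2 has {beta,gamma,delta}; column 2 has {beta,gamma,delta} → alpha.
Cell (r4,c1): row 4 has {alpha,beta}; column 1 has {alpha,beta,delta} → gamma.
Cell (r4,c3): row 4 has {alpha,beta,gamma}; column 3 has {alpha,beta,gamma} → delta.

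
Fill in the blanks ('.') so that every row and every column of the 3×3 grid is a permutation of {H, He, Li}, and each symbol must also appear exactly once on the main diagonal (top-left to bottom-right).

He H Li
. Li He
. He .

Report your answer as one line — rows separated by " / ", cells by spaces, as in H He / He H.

He H Li / H Li He / Li He H

(r2,c1): row 2 has {He,Li}; column 1 has {He}, so it must be H.
(r3,c1): row 3 has {He}; column 1 has {H,He}, so it must be Li.
(r3,c3): row 3 has {He,Li}; column 3 has {He,Li}; the diagonal has {He,Li}, so it must be H.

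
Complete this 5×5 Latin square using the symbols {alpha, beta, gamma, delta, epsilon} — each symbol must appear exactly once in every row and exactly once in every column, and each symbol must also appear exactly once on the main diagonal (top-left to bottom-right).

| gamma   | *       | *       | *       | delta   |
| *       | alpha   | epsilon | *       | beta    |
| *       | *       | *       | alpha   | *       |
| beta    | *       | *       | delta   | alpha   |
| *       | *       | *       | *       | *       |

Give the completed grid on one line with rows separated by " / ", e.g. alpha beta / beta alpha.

(r2,c1) = delta
(r2,c4) = gamma
(r3,c1) = epsilon
(r3,c3) = beta
(r3,c5) = gamma
(r4,c3) = gamma
(r5,c1) = alpha
(r5,c3) = delta
(r5,c5) = epsilon
(r1,c3) = alpha
(r3,c2) = delta
(r4,c2) = epsilon
(r5,c4) = beta
(r1,c2) = beta
(r1,c4) = epsilon
(r5,c2) = gamma

gamma beta alpha epsilon delta / delta alpha epsilon gamma beta / epsilon delta beta alpha gamma / beta epsilon gamma delta alpha / alpha gamma delta beta epsilon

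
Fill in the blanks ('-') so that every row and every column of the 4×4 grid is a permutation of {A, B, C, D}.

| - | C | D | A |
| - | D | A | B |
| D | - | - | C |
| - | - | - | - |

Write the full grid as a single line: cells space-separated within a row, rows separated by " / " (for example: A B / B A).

row 1 has {A,C,D}; column 1 has {D} — only B is left for (r1,c1).
row 2 has {A,B,D}; column 1 has {B,D} — only C is left for (r2,c1).
row 3 has {C,D}; column 3 has {A,D} — only B is left for (r3,c3).
row 4 is empty so far; column 1 has {B,C,D} — only A is left for (r4,c1).
row 4 has {A}; column 2 has {C,D} — only B is left for (r4,c2).
row 4 has {A,B}; column 3 has {A,B,D} — only C is left for (r4,c3).
row 4 has {A,B,C}; column 4 has {A,B,C} — only D is left for (r4,c4).
row 3 has {B,C,D}; column 2 has {B,C,D} — only A is left for (r3,c2).

B C D A / C D A B / D A B C / A B C D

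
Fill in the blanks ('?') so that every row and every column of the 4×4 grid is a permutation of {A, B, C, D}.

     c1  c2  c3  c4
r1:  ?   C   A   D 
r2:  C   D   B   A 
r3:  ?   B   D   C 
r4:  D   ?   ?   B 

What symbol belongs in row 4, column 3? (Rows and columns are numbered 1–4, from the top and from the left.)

At row 1, column 1: row 1 has {A,C,D}; column 1 has {C,D}; that leaves B.
At row 3, column 1: row 3 has {B,C,D}; column 1 has {B,C,D}; that leaves A.
At row 4, column 2: row 4 has {B,D}; column 2 has {B,C,D}; that leaves A.
At row 4, column 3: row 4 has {A,B,D}; column 3 has {A,B,D}; that leaves C.

C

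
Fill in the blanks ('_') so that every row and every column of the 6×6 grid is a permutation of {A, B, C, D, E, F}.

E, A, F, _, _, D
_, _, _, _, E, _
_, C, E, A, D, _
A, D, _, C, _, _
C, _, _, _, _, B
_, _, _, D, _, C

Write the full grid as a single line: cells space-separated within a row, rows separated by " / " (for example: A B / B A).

E A F B C D / D B C F E A / B C E A D F / A D B C F E / C F D E A B / F E A D B C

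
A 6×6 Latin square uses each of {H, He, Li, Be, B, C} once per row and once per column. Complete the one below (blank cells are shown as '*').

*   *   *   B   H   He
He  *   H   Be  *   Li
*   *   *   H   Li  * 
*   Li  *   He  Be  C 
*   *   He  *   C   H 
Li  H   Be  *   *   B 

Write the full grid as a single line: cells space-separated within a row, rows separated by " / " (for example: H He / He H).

C Be Li B H He / He C H Be B Li / B He C H Li Be / H Li B He Be C / Be B He Li C H / Li H Be C He B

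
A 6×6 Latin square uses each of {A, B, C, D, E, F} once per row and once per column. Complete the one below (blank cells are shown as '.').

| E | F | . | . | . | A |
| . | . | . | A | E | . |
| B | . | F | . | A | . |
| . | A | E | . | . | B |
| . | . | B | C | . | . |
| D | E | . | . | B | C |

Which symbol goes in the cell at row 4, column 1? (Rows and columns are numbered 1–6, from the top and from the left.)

F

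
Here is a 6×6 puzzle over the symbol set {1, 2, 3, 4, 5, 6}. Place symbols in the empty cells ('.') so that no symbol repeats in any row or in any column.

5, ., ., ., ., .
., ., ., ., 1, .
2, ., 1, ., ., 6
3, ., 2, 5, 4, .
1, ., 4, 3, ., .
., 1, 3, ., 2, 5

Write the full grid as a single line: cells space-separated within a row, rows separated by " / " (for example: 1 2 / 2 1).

5 2 6 1 3 4 / 6 4 5 2 1 3 / 2 3 1 4 5 6 / 3 6 2 5 4 1 / 1 5 4 3 6 2 / 4 1 3 6 2 5

(r1,c3) = 6
(r1,c5) = 3
(r2,c3) = 5
(r3,c4) = 4
(r3,c5) = 5
(r4,c2) = 6
(r4,c6) = 1
(r5,c5) = 6
(r5,c6) = 2
(r6,c4) = 6
(r1,c6) = 4
(r2,c4) = 2
(r2,c6) = 3
(r3,c2) = 3
(r5,c2) = 5
(r6,c1) = 4
(r1,c2) = 2
(r1,c4) = 1
(r2,c1) = 6
(r2,c2) = 4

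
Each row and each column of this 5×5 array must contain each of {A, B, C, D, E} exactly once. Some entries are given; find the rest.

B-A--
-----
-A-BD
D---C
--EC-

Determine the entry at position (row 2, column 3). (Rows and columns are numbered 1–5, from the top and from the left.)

At row 1, column 5: row 1 has {A,B}; column 5 has {C,D}; that leaves E.
At row 3, column 3: row 3 has {A,B,D}; column 3 has {A,E}; that leaves C.
At row 4, column 3: row 4 has {C,D}; column 3 has {A,C,E}; that leaves B.
At row 5, column 1: row 5 has {C,E}; column 1 has {B,D}; that leaves A.
At row 5, column 5: row 5 has {A,C,E}; column 5 has {C,D,E}; that leaves B.
At row 1, column 4: row 1 has {A,B,E}; column 4 has {B,C}; that leaves D.
At row 2, column 3: row 2 is empty so far; column 3 has {A,B,C,E}; that leaves D.

D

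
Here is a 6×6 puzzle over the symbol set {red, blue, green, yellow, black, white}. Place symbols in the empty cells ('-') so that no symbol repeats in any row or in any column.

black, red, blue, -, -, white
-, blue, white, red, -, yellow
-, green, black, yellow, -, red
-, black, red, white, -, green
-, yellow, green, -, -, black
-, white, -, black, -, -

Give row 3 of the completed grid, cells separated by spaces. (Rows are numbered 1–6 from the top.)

At row 1, column 4: row 1 has {red,blue,black,white}; column 4 has {red,yellow,black,white}; that leaves green.
At row 1, column 5: row 1 has {red,blue,green,black,white}; column 5 is empty so far; that leaves yellow.
At row 2, column 1: row 2 has {red,blue,yellow,white}; column 1 has {black}; that leaves green.
At row 2, column 5: row 2 has {red,blue,green,yellow,white}; column 5 has {yellow}; that leaves black.
At row 4, column 5: row 4 has {red,green,black,white}; column 5 has {yellow,black}; that leaves blue.
At row 5, column 4: row 5 has {green,yellow,black}; column 4 has {red,green,yellow,black,white}; that leaves blue.
At row 6, column 3: row 6 has {black,white}; column 3 has {red,blue,green,black,white}; that leaves yellow.
At row 6, column 6: row 6 has {yellow,black,white}; column 6 has {red,green,yellow,black,white}; that leaves blue.
At row 3, column 5: row 3 has {red,green,yellow,black}; column 5 has {blue,yellow,black}; that leaves white.
At row 4, column 1: row 4 has {red,blue,green,black,white}; column 1 has {green,black}; that leaves yellow.
At row 5, column 5: row 5 has {blue,green,yellow,black}; column 5 has {blue,yellow,black,white}; that leaves red.
At row 6, column 1: row 6 has {blue,yellow,black,white}; column 1 has {green,yellow,black}; that leaves red.
At row 6, column 5: row 6 has {red,blue,yellow,black,white}; column 5 has {red,blue,yellow,black,white}; that leaves green.
At row 3, column 1: row 3 has {red,green,yellow,black,white}; column 1 has {red,green,yellow,black}; that leaves blue.

blue green black yellow white red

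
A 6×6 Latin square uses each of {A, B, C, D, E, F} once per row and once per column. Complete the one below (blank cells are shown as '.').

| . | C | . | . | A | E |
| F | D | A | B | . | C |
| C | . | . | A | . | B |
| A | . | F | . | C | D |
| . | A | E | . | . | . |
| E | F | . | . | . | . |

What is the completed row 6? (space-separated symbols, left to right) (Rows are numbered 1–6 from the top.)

(r2,c5) = E
(r3,c2) = E
(r3,c3) = D
(r3,c5) = F
(r4,c2) = B
(r4,c4) = E
(r5,c6) = F
(r6,c6) = A
(r1,c3) = B
(r6,c3) = C
(r6,c4) = D
(r6,c5) = B

E F C D B A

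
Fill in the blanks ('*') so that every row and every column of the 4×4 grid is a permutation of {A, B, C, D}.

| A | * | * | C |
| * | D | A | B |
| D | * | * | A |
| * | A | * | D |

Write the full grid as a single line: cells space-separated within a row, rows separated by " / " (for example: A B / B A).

A B D C / C D A B / D C B A / B A C D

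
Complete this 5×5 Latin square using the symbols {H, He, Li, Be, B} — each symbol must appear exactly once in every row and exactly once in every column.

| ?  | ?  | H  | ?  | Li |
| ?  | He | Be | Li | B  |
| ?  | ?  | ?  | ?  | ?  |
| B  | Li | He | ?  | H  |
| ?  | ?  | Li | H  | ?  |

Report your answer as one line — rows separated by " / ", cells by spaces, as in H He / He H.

He Be H B Li / H He Be Li B / Li H B He Be / B Li He Be H / Be B Li H He

Cell (r2,c1): row 2 has {He,Li,Be,B}; column 1 has {B} → H.
Cell (r3,c3): row 3 is empty so far; column 3 has {H,He,Li,Be} → B.
Cell (r4,c4): row 4 has {H,He,Li,B}; column 4 has {H,Li} → Be.
Cell (r3,c4): row 3 has {B}; column 4 has {H,Li,Be} → He.
Cell (r3,c5): row 3 has {He,B}; column 5 has {H,Li,B} → Be.
Cell (r5,c5): row 5 has {H,Li}; column 5 has {H,Li,Be,B} → He.
Cell (r1,c4): row 1 has {H,Li}; column 4 has {H,He,Li,Be} → B.
Cell (r3,c1): row 3 has {He,Be,B}; column 1 has {H,B} → Li.
Cell (r3,c2): row 3 has {He,Li,Be,B}; column 2 has {He,Li} → H.
Cell (r5,c1): row 5 has {H,He,Li}; column 1 has {H,Li,B} → Be.
Cell (r5,c2): row 5 has {H,He,Li,Be}; column 2 has {H,He,Li} → B.
Cell (r1,c1): row 1 has {H,Li,B}; column 1 has {H,Li,Be,B} → He.
Cell (r1,c2): row 1 has {H,He,Li,B}; column 2 has {H,He,Li,B} → Be.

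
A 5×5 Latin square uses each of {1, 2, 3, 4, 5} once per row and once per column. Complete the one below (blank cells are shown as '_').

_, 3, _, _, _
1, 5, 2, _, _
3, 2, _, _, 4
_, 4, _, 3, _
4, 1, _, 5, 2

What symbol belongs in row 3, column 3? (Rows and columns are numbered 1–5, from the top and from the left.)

5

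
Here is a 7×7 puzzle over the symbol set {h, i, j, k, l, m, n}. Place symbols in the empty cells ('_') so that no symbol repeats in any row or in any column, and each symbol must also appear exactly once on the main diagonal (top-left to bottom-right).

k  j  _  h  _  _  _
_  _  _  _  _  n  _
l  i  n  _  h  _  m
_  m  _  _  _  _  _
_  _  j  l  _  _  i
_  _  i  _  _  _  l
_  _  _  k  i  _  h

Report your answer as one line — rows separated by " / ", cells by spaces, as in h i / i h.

k j m h l i n / i l h m j n k / l i n j h k m / h m k i n l j / n k j l m h i / m h i n k j l / j n l k i m h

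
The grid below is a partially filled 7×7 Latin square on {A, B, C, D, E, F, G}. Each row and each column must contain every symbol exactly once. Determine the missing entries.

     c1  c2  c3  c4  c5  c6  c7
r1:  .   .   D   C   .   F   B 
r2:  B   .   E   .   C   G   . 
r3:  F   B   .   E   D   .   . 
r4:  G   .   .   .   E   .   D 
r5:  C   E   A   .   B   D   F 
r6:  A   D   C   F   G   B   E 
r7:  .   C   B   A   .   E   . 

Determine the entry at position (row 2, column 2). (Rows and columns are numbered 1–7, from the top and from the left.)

F

Cell (r1,c1): row 1 has {B,C,D,F}; column 1 has {A,B,C,F,G} → E.
Cell (r1,c5): row 1 has {B,C,D,E,F}; column 5 has {B,C,D,E,G} → A.
Cell (r2,c4): row 2 has {B,C,E,G}; column 4 has {A,C,E,F} → D.
Cell (r2,c7): row 2 has {B,C,D,E,G}; column 7 has {B,D,E,F} → A.
Cell (r3,c3): row 3 has {B,D,E,F}; column 3 has {A,B,C,D,E} → G.
Cell (r3,c7): row 3 has {B,D,E,F,G}; column 7 has {A,B,D,E,F} → C.
Cell (r4,c3): row 4 has {D,E,G}; column 3 has {A,B,C,D,E,G} → F.
Cell (r4,c4): row 4 has {D,E,F,G}; column 4 has {A,C,D,E,F} → B.
Cell (r5,c4): row 5 has {A,B,C,D,E,F}; column 4 has {A,B,C,D,E,F} → G.
Cell (r7,c1): row 7 has {A,B,C,E}; column 1 has {A,B,C,E,F,G} → D.
Cell (r7,c5): row 7 has {A,B,C,D,E}; column 5 has {A,B,C,D,E,G} → F.
Cell (r7,c7): row 7 has {A,B,C,D,E,F}; column 7 has {A,B,C,D,E,F} → G.
Cell (r1,c2): row 1 has {A,B,C,D,E,F}; column 2 has {B,C,D,E} → G.
Cell (r2,c2): row 2 has {A,B,C,D,E,G}; column 2 has {B,C,D,E,G} → F.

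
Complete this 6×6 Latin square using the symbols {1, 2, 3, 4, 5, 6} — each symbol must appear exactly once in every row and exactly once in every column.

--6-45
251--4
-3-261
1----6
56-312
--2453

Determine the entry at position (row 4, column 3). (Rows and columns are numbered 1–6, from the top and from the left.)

3

(r1,c1) = 3
(r1,c4) = 1
(r2,c4) = 6
(r2,c5) = 3
(r3,c1) = 4
(r3,c3) = 5
(r4,c4) = 5
(r4,c5) = 2
(r5,c3) = 4
(r6,c1) = 6
(r6,c2) = 1
(r1,c2) = 2
(r4,c2) = 4
(r4,c3) = 3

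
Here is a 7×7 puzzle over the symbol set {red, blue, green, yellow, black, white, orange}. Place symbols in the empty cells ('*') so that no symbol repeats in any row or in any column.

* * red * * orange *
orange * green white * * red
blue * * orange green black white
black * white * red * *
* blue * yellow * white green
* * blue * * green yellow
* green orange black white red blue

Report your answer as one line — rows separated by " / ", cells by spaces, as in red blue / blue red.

green white red blue yellow orange black / orange black green white blue yellow red / blue red yellow orange green black white / black yellow white green red blue orange / red blue black yellow orange white green / white orange blue red black green yellow / yellow green orange black white red blue

(r1,c7) = black
(r3,c3) = yellow
(r4,c7) = orange
(r5,c1) = red
(r5,c3) = black
(r5,c5) = orange
(r6,c1) = white
(r6,c4) = red
(r6,c5) = black
(r7,c1) = yellow
(r1,c1) = green
(r1,c4) = blue
(r1,c5) = yellow
(r2,c5) = blue
(r2,c6) = yellow
(r3,c2) = red
(r4,c2) = yellow
(r4,c4) = green
(r4,c6) = blue
(r6,c2) = orange
(r1,c2) = white
(r2,c2) = black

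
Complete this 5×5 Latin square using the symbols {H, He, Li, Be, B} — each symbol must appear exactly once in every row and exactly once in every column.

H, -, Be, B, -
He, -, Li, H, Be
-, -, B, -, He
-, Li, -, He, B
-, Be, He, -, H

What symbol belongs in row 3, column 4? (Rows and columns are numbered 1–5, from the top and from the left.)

Be

(r1,c2) = He
(r1,c5) = Li
(r2,c2) = B
(r3,c2) = H
(r4,c1) = Be
(r4,c3) = H
(r5,c4) = Li
(r3,c1) = Li
(r3,c4) = Be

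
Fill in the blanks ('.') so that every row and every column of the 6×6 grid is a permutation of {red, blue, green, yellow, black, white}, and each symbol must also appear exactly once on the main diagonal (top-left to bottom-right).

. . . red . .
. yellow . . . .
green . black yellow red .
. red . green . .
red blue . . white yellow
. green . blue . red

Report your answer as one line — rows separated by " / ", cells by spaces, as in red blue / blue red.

Cell (r1,c1): row 1 has {red}; column 1 has {red,green}; the diagonal has {red,green,yellow,black,white} → blue.
Cell (r3,c2): row 3 has {red,green,yellow,black}; column 2 has {red,blue,green,yellow} → white.
Cell (r3,c6): row 3 has {red,green,yellow,black,white}; column 6 has {red,yellow} → blue.
Cell (r5,c3): row 5 has {red,blue,yellow,white}; column 3 has {black} → green.
Cell (r5,c4): row 5 has {red,blue,green,yellow,white}; column 4 has {red,blue,green,yellow} → black.
Cell (r1,c2): row 1 has {red,blue}; column 2 has {red,blue,green,yellow,white} → black.
Cell (r2,c4): row 2 has {yellow}; column 4 has {red,blue,green,yellow,black} → white.
Cell (r2,c1): row 2 has {yellow,white}; column 1 has {red,blue,green} → black.
Cell (r2,c6): row 2 has {yellow,black,white}; column 6 has {red,blue,yellow} → green.
Cell (r1,c6): row 1 has {red,blue,black}; column 6 has {red,blue,green,yellow} → white.
Cell (r2,c5): row 2 has {green,yellow,black,white}; column 5 has {red,white} → blue.
Cell (r4,c6): row 4 has {red,green}; column 6 has {red,blue,green,yellow,white} → black.
Cell (r1,c3): row 1 has {red,blue,black,white}; column 3 has {green,black} → yellow.
Cell (r1,c5): row 1 has {red,blue,yellow,black,white}; column 5 has {red,blue,white} → green.
Cell (r2,c3): row 2 has {blue,green,yellow,black,white}; column 3 has {green,yellow,black} → red.
Cell (r4,c5): row 4 has {red,green,black}; column 5 has {red,blue,green,white} → yellow.
Cell (r6,c3): row 6 has {red,blue,green}; column 3 has {red,green,yellow,black} → white.
Cell (r6,c5): row 6 has {red,blue,green,white}; column 5 has {red,blue,green,yellow,white} → black.
Cell (r4,c1): row 4 has {red,green,yellow,black}; column 1 has {red,blue,green,black} → white.
Cell (r4,c3): row 4 has {red,green,yellow,black,white}; column 3 has {red,green,yellow,black,white} → blue.
Cell (r6,c1): row 6 has {red,blue,green,black,white}; column 1 has {red,blue,green,black,white} → yellow.

blue black yellow red green white / black yellow red white blue green / green white black yellow red blue / white red blue green yellow black / red blue green black white yellow / yellow green white blue black red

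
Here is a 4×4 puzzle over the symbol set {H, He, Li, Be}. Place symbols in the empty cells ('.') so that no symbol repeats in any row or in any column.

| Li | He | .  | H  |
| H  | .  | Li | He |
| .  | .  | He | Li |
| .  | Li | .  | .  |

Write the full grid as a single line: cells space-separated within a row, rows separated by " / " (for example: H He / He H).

Li He Be H / H Be Li He / Be H He Li / He Li H Be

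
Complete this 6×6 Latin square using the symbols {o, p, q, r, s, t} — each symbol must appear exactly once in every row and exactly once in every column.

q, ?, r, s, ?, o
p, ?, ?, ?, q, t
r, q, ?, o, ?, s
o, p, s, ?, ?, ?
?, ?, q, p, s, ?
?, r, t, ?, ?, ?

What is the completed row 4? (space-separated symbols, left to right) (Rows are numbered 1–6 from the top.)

(r1,c2) = t
(r1,c5) = p
(r2,c3) = o
(r2,c4) = r
(r3,c3) = p
(r3,c5) = t
(r4,c5) = r
(r4,c6) = q
(r5,c1) = t
(r5,c2) = o
(r5,c6) = r
(r6,c1) = s
(r6,c4) = q
(r6,c5) = o
(r6,c6) = p
(r2,c2) = s
(r4,c4) = t

o p s t r q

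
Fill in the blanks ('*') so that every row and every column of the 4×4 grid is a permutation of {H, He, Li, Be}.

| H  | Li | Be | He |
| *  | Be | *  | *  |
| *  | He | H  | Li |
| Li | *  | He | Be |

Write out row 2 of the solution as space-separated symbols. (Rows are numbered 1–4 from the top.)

He Be Li H

(r2,c1) = He
(r2,c3) = Li
(r2,c4) = H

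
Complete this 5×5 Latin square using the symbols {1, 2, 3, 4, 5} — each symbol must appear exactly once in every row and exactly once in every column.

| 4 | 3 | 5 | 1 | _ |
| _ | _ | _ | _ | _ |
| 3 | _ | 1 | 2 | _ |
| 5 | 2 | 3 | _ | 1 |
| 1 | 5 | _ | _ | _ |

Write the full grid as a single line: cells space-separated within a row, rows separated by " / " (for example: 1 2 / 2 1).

At row 1, column 5: row 1 has {1,3,4,5}; column 5 has {1}; that leaves 2.
At row 2, column 1: row 2 is empty so far; column 1 has {1,3,4,5}; that leaves 2.
At row 2, column 3: row 2 has {2}; column 3 has {1,3,5}; that leaves 4.
At row 3, column 2: row 3 has {1,2,3}; column 2 has {2,3,5}; that leaves 4.
At row 3, column 5: row 3 has {1,2,3,4}; column 5 has {1,2}; that leaves 5.
At row 4, column 4: row 4 has {1,2,3,5}; column 4 has {1,2}; that leaves 4.
At row 5, column 3: row 5 has {1,5}; column 3 has {1,3,4,5}; that leaves 2.
At row 5, column 4: row 5 has {1,2,5}; column 4 has {1,2,4}; that leaves 3.
At row 5, column 5: row 5 has {1,2,3,5}; column 5 has {1,2,5}; that leaves 4.
At row 2, column 2: row 2 has {2,4}; column 2 has {2,3,4,5}; that leaves 1.
At row 2, column 4: row 2 has {1,2,4}; column 4 has {1,2,3,4}; that leaves 5.
At row 2, column 5: row 2 has {1,2,4,5}; column 5 has {1,2,4,5}; that leaves 3.

4 3 5 1 2 / 2 1 4 5 3 / 3 4 1 2 5 / 5 2 3 4 1 / 1 5 2 3 4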